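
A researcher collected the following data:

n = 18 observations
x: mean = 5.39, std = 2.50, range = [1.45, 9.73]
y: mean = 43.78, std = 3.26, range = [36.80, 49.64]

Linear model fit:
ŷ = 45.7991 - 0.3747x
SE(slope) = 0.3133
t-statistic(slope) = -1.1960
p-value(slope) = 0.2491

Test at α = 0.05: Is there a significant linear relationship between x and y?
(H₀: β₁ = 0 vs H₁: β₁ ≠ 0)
Since p-value = 0.2491 ≥ α = 0.05, fail to reject H₀ — the slope is not significantly different from 0.

Hypothesis test for the slope coefficient:

H₀: β₁ = 0 (no linear relationship)
H₁: β₁ ≠ 0 (linear relationship exists)

Test statistic: t = β̂₁ / SE(β̂₁) = -0.3747 / 0.3133 = -1.1960

With df = 16, the two-sided p-value for |t| = 1.1960 is 0.2491.

Decision rule: reject H₀ if p-value < α.
p-value = 0.2491 ≥ α = 0.05 → fail to reject H₀.

At α = 0.05 the data do not provide convincing evidence of a nonzero slope.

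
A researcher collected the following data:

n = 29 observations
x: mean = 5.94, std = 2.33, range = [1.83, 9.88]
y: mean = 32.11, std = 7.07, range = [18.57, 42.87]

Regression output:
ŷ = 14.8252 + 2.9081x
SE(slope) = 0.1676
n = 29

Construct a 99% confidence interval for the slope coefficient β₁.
The 99% CI for β₁ is (2.4437, 3.3725)

Confidence interval for the slope:

The 99% CI for β₁ is: β̂₁ ± t*(α/2, n-2) × SE(β̂₁)

Step 1: Find critical t-value
- Confidence level = 0.99
- Degrees of freedom = n - 2 = 29 - 2 = 27
- t*(α/2, 27) = 2.7707

Step 2: Calculate margin of error
Margin = 2.7707 × 0.1676 = 0.4644

Step 3: Construct interval
CI = 2.9081 ± 0.4644
CI = (2.4437, 3.3725)

Interpretation: intervals built this way capture the true β₁ in 99% of repeated samples; here the plausible range for the per-unit effect of x on y is 2.4437 to 3.3725.
Both endpoints are positive, so the data support a genuinely positive slope at this confidence level.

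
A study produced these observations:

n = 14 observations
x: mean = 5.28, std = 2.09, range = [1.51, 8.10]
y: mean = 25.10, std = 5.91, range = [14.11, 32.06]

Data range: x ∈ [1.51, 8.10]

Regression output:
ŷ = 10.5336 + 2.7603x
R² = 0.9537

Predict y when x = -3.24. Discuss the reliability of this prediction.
ŷ = 1.5902 (extrapolation — x = -3.24 lies outside [1.51, 8.10], so reliability is low).

Prediction calculation:
ŷ = 10.5336 + 2.7603 × (-3.24)
ŷ = 1.5902

Reliability:
- Data range: x ∈ [1.51, 8.10]
- Prediction point: x = -3.24 is 4.75 units below the observed range → this is EXTRAPOLATION, not interpolation

Why that matters here:
- Real relationships often flatten, saturate, or turn nonlinear at extremes
- The linear relationship may not hold outside the observed range
- The standard error of prediction grows with (x − x̄)², and x = -3.24 is far from x̄ = 5.28

Report the number if required, but flag clearly that it is an extrapolation.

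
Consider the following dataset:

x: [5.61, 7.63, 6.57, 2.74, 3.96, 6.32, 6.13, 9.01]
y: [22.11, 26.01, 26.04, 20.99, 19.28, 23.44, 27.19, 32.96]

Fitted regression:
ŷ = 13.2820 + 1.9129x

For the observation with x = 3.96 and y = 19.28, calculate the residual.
Residual = -1.5771

The residual is the difference between the actual value and the predicted value:

Residual = y - ŷ

Step 1: Calculate predicted value
ŷ = 13.2820 + 1.9129 × 3.96
ŷ = 20.8571

Step 2: Calculate residual
Residual = 19.28 - 20.8571
Residual = -1.5771

The residual is negative, so the observed y = 19.28 sits below the regression line (the line overestimates it by 1.5771).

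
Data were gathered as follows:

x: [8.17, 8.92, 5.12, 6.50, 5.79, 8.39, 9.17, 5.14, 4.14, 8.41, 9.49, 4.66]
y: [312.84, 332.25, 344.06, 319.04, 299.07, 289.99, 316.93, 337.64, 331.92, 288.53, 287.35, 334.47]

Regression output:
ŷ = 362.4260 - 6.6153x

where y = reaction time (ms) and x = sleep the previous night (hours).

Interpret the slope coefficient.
On average, reaction time is about 6.6153 ms lower for every extra hour of sleep.

The slope coefficient β₁ = -6.6153 represents the marginal effect of sleep on reaction time.

Interpretation:
- Sleep up by 1 hour → predicted reaction time decreases by 6.6153 ms
- The effect is assumed constant over the observed range of x (linearity)

The intercept β₀ = 362.4260 is the predicted reaction time when sleep = 0; since the smallest observed x is 4.14, this is an extrapolation and mainly anchors the line.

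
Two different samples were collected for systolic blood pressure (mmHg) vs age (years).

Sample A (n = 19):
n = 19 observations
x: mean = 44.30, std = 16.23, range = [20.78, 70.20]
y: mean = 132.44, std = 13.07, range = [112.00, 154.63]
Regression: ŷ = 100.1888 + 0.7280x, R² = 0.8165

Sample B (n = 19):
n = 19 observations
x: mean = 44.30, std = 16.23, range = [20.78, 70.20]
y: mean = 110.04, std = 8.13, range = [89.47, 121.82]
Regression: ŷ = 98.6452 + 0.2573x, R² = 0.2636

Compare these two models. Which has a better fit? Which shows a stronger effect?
Model A has the better fit (R² = 0.8165 vs 0.2636). Model A shows the stronger effect (|β₁| = 0.7280 vs 0.2573).

Model Comparison:

Which explains more variance? (R²)
- Model A: R² = 0.8165 → 81.65% of variance in blood pressure explained
- Model B: R² = 0.2636 → 26.36% of variance in blood pressure explained
- 0.8165 > 0.2636 → Model A has the better fit

Which has the larger per-year effect? (|β₁|)
- Model A: β₁ = 0.7280 → predicted blood pressure rises 0.7280 mmHg per additional year of age
- Model B: β₁ = 0.2573 → predicted blood pressure rises 0.2573 mmHg per additional year of age
- |0.7280| > |0.2573| → Model A shows the stronger marginal effect

Note: A steeper slope doesn't make a better model if the scatter around the line is large.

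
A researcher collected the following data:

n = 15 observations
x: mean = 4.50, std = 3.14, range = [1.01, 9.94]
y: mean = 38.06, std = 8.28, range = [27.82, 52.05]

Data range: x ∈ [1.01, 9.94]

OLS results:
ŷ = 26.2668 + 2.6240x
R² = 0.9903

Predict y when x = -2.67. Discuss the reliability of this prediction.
ŷ = 19.2607, but this is extrapolation (below the data range [1.01, 9.94]) and may be unreliable.

Prediction calculation:
ŷ = 26.2668 + 2.6240 × (-2.67)
ŷ = 19.2607

Reliability:
- Data range: x ∈ [1.01, 9.94]
- Prediction point: x = -2.67 is 3.68 units below the observed range → this is EXTRAPOLATION, not interpolation

Why that matters here:
- Real relationships often flatten, saturate, or turn nonlinear at extremes
- There are no observations near this x to validate the fitted line there

Report the number if required, but flag clearly that it is an extrapolation.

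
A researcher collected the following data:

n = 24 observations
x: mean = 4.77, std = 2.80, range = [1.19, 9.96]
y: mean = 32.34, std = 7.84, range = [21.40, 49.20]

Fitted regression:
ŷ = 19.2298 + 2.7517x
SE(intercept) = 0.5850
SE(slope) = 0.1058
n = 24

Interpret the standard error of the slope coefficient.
The slope 2.7517 is pinned down to within about ±0.1058 (one SE) by these data — relative uncertainty 3.8%, i.e. precise.

SE(β̂₁) = 0.1058 says: if we drew many samples of n = 24 from the same population and refit each time, the fitted slopes would scatter with a standard deviation of roughly 0.1058 around the true β₁.

Relative precision:
- SE / |β̂₁| = 0.1058 / 2.7517 = 3.8%
- Rule of thumb (under 20%: precise; 20% to under 50%: moderately precise; 50% or more: imprecise) → precise

Link to the t-test: t = β̂₁ / SE(β̂₁) = 2.7517 / 0.1058 = 26.0085, the statistic for H₀: β₁ = 0.

What drives SE(β̂₁): more residual scatter → larger SE.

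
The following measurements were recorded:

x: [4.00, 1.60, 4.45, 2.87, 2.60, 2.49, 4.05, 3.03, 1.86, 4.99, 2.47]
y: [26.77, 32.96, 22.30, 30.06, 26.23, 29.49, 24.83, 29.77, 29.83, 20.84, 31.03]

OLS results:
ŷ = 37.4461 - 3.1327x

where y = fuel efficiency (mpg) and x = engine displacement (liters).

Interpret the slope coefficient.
On average, fuel efficiency is about 3.1327 mpg lower for every extra liter of engine displacement.

β₁ = -3.1327 is the change in predicted fuel efficiency (mpg) per additional liter of engine displacement.

Interpretation:
- Engine displacement up by 1 liter → predicted fuel efficiency decreases by 3.1327 mpg
- This is a linear approximation: the same per-unit change is assumed across the whole observed x range

The intercept β₀ = 37.4461 is the predicted fuel efficiency when engine displacement = 0; since the smallest observed x is 1.60, this is an extrapolation and mainly anchors the line.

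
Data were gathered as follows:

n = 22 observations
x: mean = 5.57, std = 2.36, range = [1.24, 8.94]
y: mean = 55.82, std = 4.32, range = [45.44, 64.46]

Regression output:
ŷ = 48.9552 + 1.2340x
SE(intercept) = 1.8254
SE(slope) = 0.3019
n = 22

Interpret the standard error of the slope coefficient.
The slope 1.2340 is pinned down to within about ±0.3019 (one SE) by these data — relative uncertainty 24.5%, i.e. moderately precise.

SE(β̂₁) = s / √Sxx, where s is the residual standard deviation and Sxx = Σ(x − x̄)². It is the yardstick for how far β̂₁ = 1.2340 could plausibly be from the true slope.

Relative precision:
- SE / |β̂₁| = 0.3019 / 1.2340 = 24.5%
- Rule of thumb (under 20%: precise; 20% to under 50%: moderately precise; 50% or more: imprecise) → moderately precise

Link to interval estimation: a confidence interval for β₁ is β̂₁ ± t* × 0.3019, so SE sets the half-width per unit of t*.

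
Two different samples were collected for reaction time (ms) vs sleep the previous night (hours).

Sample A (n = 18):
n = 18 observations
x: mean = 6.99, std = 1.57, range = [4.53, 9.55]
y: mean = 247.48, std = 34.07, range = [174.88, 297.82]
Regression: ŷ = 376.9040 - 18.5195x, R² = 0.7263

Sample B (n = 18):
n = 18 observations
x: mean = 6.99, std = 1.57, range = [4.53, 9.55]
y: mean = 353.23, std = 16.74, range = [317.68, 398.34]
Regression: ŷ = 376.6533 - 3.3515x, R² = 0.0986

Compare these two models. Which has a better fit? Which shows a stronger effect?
Model A has the better fit (R² = 0.7263 vs 0.0986). Model A shows the stronger effect (|β₁| = 18.5195 vs 3.3515).

Model Comparison:

Goodness of fit (R²):
- Model A: R² = 0.7263 → 72.63% of variance in reaction time explained
- Model B: R² = 0.0986 → 9.86% of variance in reaction time explained
- 0.7263 > 0.0986 → Model A has the better fit

Effect size (slope magnitude):
- Model A: β₁ = -18.5195 → predicted reaction time falls 18.5195 ms per additional hour of sleep
- Model B: β₁ = -3.3515 → predicted reaction time falls 3.3515 ms per additional hour of sleep
- |-18.5195| > |-3.3515| → Model A shows the stronger marginal effect

Note: The two samples could reflect different populations, time periods, or measurement quality.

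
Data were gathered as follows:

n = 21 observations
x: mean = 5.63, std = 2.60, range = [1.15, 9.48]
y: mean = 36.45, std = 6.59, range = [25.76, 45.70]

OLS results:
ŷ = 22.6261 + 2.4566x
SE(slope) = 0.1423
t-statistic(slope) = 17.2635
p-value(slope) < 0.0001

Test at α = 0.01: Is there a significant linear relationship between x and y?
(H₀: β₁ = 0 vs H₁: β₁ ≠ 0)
Since p-value < 0.0001 < α = 0.01, reject H₀ — the slope is significantly different from 0.

Hypothesis test for the slope coefficient:

H₀: β₁ = 0 (no linear relationship)
H₁: β₁ ≠ 0 (linear relationship exists)

Test statistic: t = β̂₁ / SE(β̂₁) = 2.4566 / 0.1423 = 17.2635

p < 0.0001: how often a slope estimate this far from 0 (in SE units) would arise by chance if β₁ were truly 0.

Decision rule: reject H₀ if p-value < α.
p-value < 0.0001 < α = 0.01 → reject H₀.

There is sufficient evidence at the 1% significance level to conclude that a linear relationship exists between x and y.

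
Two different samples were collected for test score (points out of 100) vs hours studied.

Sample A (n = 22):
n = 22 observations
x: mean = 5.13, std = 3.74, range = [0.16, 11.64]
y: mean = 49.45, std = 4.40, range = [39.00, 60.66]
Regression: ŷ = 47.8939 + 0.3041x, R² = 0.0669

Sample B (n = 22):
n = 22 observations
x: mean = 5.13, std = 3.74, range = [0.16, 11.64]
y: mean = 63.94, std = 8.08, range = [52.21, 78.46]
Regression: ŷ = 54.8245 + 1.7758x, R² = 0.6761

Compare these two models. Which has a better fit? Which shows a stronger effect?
Model B has the better fit (R² = 0.6761 vs 0.0669). Model B shows the stronger effect (|β₁| = 1.7758 vs 0.3041).

Model Comparison:

Goodness of fit (R²):
- Model A: R² = 0.0669 → 6.69% of variance in test score explained
- Model B: R² = 0.6761 → 67.61% of variance in test score explained
- 0.6761 > 0.0669 → Model B has the better fit

Effect size (slope magnitude):
- Model A: β₁ = 0.3041 → predicted test score rises 0.3041 points per additional hour of study time
- Model B: β₁ = 1.7758 → predicted test score rises 1.7758 points per additional hour of study time
- |0.3041| < |1.7758| → Model B shows the stronger marginal effect

Note: A steeper slope doesn't make a better model if the scatter around the line is large.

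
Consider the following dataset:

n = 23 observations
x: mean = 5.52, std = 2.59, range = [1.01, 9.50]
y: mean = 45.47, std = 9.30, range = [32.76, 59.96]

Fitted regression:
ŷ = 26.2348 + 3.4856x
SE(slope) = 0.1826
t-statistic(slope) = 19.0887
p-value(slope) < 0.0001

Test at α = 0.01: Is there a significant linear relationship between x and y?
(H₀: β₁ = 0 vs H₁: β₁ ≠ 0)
p-value < 0.0001 < α = 0.01, so we reject H₀. The relationship is significant.

Hypothesis test for the slope coefficient:

H₀: β₁ = 0 (no linear relationship)
H₁: β₁ ≠ 0 (linear relationship exists)

Test statistic: t = β̂₁ / SE(β̂₁) = 3.4856 / 0.1826 = 19.0887

p < 0.0001: how often a slope estimate this far from 0 (in SE units) would arise by chance if β₁ were truly 0.

Decision rule: reject H₀ if p-value < α.
p-value < 0.0001 < α = 0.01 → reject H₀.

At α = 0.01 the data do provide convincing evidence of a nonzero slope.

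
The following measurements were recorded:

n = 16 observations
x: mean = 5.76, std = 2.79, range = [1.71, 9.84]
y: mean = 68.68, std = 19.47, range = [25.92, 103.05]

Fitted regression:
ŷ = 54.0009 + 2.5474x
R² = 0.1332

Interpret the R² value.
R² = 0.1332 means 13.32% of the variation in y is explained by the linear relationship with x. This indicates a weak fit.

The coefficient of determination R² is the fraction of the total variation in y that the fitted line accounts for.

Here R² = 0.1332:
- Explained: 13.32% of the variation in y
- Unexplained (residual): 100% − 13.32% = 86.68%
- Rule of thumb (below 0.3 weak; 0.3 to below 0.7 moderate; 0.7 and above strong) → weak

Calculation: R² = 1 − (SS_res / SS_tot), where SS_res is the sum of squared residuals and SS_tot the total sum of squares.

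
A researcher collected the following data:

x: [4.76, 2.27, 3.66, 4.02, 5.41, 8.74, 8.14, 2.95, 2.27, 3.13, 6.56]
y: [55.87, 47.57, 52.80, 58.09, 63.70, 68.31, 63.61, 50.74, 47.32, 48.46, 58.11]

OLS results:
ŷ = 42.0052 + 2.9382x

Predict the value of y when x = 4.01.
ŷ = 53.7874

x = 4.01 lies inside the observed range [2.27, 8.74], so the fitted equation applies directly:

ŷ = 42.0052 + 2.9382 × 4.01
ŷ = 42.0052 + 11.7822
ŷ = 53.7874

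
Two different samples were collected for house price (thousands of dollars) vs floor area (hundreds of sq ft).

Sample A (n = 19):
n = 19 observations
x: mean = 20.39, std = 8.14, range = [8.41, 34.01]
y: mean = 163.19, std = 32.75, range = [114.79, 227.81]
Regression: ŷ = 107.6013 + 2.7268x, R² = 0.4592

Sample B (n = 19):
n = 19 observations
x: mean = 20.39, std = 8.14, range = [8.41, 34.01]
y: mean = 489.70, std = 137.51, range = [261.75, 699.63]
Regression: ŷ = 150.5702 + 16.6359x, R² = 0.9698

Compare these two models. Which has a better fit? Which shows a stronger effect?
Model B has the better fit (R² = 0.9698 vs 0.4592). Model B shows the stronger effect (|β₁| = 16.6359 vs 2.7268).

Model Comparison:

Goodness of fit (R²):
- Model A: R² = 0.4592 → 45.92% of variance in house price explained
- Model B: R² = 0.9698 → 96.98% of variance in house price explained
- 0.9698 > 0.4592 → Model B has the better fit

Which has the larger per-hundred sq ft effect? (|β₁|)
- Model A: β₁ = 2.7268 → predicted house price rises 2.7268 thousand dollars per additional hundred sq ft of floor area
- Model B: β₁ = 16.6359 → predicted house price rises 16.6359 thousand dollars per additional hundred sq ft of floor area
- |2.7268| < |16.6359| → Model B shows the stronger marginal effect

Notes:
- R² measures how tightly points cluster around the line; β₁ measures how steep the line is — they answer different questions.
- A better fit (higher R²) doesn't necessarily mean a more important relationship.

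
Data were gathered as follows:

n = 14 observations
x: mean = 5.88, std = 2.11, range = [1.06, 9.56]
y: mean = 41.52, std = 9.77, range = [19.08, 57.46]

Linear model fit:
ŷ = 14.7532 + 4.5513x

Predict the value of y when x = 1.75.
ŷ = 22.7180

Plug x = 1.75 into the fitted line:

ŷ = 14.7532 + 4.5513 × 1.75
ŷ = 14.7532 + 7.9648
ŷ = 22.7180

This is the fitted mean response at that x — an individual observation would come with a wider prediction interval.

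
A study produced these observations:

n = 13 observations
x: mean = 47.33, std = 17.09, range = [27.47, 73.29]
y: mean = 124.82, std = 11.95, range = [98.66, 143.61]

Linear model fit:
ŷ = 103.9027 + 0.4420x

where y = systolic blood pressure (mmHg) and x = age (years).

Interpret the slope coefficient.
For each additional year of age, predicted blood pressure increases by approximately 0.4420 mmHg.

β₁ = 0.4420 is the change in predicted blood pressure (mmHg) per additional year of age.

Interpretation:
- Age up by 1 year → predicted blood pressure increases by 0.4420 mmHg
- This is a linear approximation: the same per-unit change is assumed across the whole observed x range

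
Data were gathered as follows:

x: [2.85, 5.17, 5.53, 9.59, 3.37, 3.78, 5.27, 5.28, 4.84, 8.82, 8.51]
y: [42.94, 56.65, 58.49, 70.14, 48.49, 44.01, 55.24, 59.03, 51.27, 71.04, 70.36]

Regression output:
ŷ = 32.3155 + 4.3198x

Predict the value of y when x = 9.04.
ŷ = 71.3665

x = 9.04 lies inside the observed range [2.85, 9.59], so the fitted equation applies directly:

ŷ = 32.3155 + 4.3198 × 9.04
ŷ = 32.3155 + 39.0510
ŷ = 71.3665

This is a point prediction; actual observations scatter around it by roughly the residual standard deviation.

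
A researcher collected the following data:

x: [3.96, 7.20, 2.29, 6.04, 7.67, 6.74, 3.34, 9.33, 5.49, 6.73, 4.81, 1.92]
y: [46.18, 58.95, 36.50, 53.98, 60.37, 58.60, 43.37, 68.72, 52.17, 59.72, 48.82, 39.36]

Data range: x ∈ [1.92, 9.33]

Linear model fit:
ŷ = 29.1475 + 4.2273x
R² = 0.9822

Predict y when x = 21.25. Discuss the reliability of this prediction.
ŷ = 118.9776 (extrapolation — x = 21.25 lies outside [1.92, 9.33], so reliability is low).

Prediction calculation:
ŷ = 29.1475 + 4.2273 × 21.25
ŷ = 118.9776

Reliability:
- Data range: x ∈ [1.92, 9.33]
- Prediction point: x = 21.25 is 11.92 units above the observed range → this is EXTRAPOLATION, not interpolation

Why that matters here:
- R² describes fit only over the sampled x values; it says nothing about behaviour beyond them
- The linear relationship may not hold outside the observed range
- Real relationships often flatten, saturate, or turn nonlinear at extremes

Report the number if required, but flag clearly that it is an extrapolation.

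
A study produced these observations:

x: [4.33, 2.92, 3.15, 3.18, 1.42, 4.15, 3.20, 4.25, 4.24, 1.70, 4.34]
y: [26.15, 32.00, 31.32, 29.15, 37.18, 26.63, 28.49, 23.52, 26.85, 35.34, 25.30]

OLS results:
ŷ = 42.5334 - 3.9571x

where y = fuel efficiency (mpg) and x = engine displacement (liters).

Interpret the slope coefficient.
On average, fuel efficiency is about 3.9571 mpg lower for every extra liter of engine displacement.

The slope coefficient β₁ = -3.9571 represents the marginal effect of engine displacement on fuel efficiency.

Interpretation:
- Engine displacement up by 1 liter → predicted fuel efficiency decreases by 3.9571 mpg
- The effect is assumed constant over the observed range of x (linearity)

The intercept β₀ = 42.5334 is the predicted fuel efficiency when engine displacement = 0; since the smallest observed x is 1.42, this is an extrapolation and mainly anchors the line.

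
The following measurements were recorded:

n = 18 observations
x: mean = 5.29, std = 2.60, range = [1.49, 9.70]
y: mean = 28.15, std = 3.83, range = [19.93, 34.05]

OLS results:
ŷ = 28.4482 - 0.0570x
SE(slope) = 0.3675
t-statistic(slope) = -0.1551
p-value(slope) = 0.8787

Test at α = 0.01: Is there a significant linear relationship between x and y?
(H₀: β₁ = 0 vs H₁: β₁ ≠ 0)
Fail to reject H₀: p-value = 0.8787 ≥ α = 0.01. The linear relationship is not significant at the 1% level.

Hypothesis test for the slope coefficient:

H₀: β₁ = 0 (no linear relationship)
H₁: β₁ ≠ 0 (linear relationship exists)

Test statistic: t = β̂₁ / SE(β̂₁) = -0.0570 / 0.3675 = -0.1551

p = 0.8787: how often a slope estimate this far from 0 (in SE units) would arise by chance if β₁ were truly 0.

Decision rule: reject H₀ if p-value < α.
p-value = 0.8787 ≥ α = 0.01 → fail to reject H₀.

At α = 0.01 the data do not provide convincing evidence of a nonzero slope.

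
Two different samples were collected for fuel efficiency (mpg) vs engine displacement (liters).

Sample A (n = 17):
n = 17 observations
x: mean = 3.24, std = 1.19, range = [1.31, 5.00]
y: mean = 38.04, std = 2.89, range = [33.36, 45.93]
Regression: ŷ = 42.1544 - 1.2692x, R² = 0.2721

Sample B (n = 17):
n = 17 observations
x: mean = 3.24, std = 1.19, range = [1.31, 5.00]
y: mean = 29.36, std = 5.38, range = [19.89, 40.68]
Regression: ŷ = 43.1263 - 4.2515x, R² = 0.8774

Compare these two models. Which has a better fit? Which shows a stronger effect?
Model B has the better fit (R² = 0.8774 vs 0.2721). Model B shows the stronger effect (|β₁| = 4.2515 vs 1.2692).

Model Comparison:

Fit — compare R²:
- Model A: R² = 0.2721 → 27.21% of variance in fuel efficiency explained
- Model B: R² = 0.8774 → 87.74% of variance in fuel efficiency explained
- 0.8774 > 0.2721 → Model B has the better fit

Effect size (slope magnitude):
- Model A: β₁ = -1.2692 → predicted fuel efficiency falls 1.2692 mpg per additional liter of engine displacement
- Model B: β₁ = -4.2515 → predicted fuel efficiency falls 4.2515 mpg per additional liter of engine displacement
- |-1.2692| < |-4.2515| → Model B shows the stronger marginal effect

Notes:
- A better fit (higher R²) doesn't necessarily mean a more important relationship.
- The two samples could reflect different populations, time periods, or measurement quality.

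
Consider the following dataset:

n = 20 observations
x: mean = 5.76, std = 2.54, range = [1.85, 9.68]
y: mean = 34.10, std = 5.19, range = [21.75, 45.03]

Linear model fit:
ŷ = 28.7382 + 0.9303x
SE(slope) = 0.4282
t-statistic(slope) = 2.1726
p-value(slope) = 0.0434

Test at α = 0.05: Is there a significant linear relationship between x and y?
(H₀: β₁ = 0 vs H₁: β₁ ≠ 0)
Reject H₀: p-value = 0.0434 < α = 0.05. The linear relationship is significant at the 5% level.

Hypothesis test for the slope coefficient:

H₀: β₁ = 0 (no linear relationship)
H₁: β₁ ≠ 0 (linear relationship exists)

Test statistic: t = β̂₁ / SE(β̂₁) = 0.9303 / 0.4282 = 2.1726

The p-value (0.0434) is the probability, under H₀, of a t-statistic at least as extreme as |t| = 2.1726 (two-sided, df = n − 2 = 18).

Decision rule: reject H₀ if p-value < α.
p-value = 0.0434 < α = 0.05 → reject H₀.

There is sufficient evidence at the 5% significance level to conclude that a linear relationship exists between x and y.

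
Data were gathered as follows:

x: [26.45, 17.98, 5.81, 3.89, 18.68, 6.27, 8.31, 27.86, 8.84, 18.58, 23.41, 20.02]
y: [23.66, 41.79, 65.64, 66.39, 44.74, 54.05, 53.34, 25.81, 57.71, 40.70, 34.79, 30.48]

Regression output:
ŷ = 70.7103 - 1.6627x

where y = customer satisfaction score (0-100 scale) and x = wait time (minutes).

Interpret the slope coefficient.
An increase of one minute in wait time is associated with a 1.6627 points decrease in predicted satisfaction score.

The slope coefficient β₁ = -1.6627 represents the marginal effect of wait time on satisfaction score.

Interpretation:
- Wait time up by 1 minute → predicted satisfaction score decreases by 1.6627 points
- The effect is assumed constant over the observed range of x (linearity)
- The slope describes association in these data, not necessarily a causal effect

The intercept β₀ = 70.7103 is the predicted satisfaction score when wait time = 0; since the smallest observed x is 3.89, this is an extrapolation and mainly anchors the line.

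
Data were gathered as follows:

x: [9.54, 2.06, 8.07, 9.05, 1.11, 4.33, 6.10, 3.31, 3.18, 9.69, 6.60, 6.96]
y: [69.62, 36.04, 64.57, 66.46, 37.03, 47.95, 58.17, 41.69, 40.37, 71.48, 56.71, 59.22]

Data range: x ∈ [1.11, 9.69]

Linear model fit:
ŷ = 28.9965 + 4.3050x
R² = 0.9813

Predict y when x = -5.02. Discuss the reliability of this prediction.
The equation gives ŷ = 7.3854; however x = -5.02 is 6.13 units below the observed range, so this extrapolated value should not be trusted.

Prediction calculation:
ŷ = 28.9965 + 4.3050 × (-5.02)
ŷ = 7.3854

Reliability:
- Data range: x ∈ [1.11, 9.69]
- Prediction point: x = -5.02 is 6.13 units below the observed range → this is EXTRAPOLATION, not interpolation

Why that matters here:
- There are no observations near this x to validate the fitted line there
- Real relationships often flatten, saturate, or turn nonlinear at extremes

Report the number if required, but flag clearly that it is an extrapolation.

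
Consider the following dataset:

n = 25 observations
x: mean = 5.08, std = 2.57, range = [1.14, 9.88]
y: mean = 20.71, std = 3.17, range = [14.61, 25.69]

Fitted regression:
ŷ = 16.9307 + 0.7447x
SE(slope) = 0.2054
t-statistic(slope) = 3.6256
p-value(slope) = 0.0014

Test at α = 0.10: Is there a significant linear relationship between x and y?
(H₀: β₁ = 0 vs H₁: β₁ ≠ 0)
Reject H₀: p-value = 0.0014 < α = 0.10. The linear relationship is significant at the 10% level.

Hypothesis test for the slope coefficient:

H₀: β₁ = 0 (no linear relationship)
H₁: β₁ ≠ 0 (linear relationship exists)

Test statistic: t = β̂₁ / SE(β̂₁) = 0.7447 / 0.2054 = 3.6256

The p-value (0.0014) is the probability, under H₀, of a t-statistic at least as extreme as |t| = 3.6256 (two-sided, df = n − 2 = 23).

Decision rule: reject H₀ if p-value < α.
p-value = 0.0014 < α = 0.10 → reject H₀.

Conclusion: the linear association between x and y is significant at the 10% level.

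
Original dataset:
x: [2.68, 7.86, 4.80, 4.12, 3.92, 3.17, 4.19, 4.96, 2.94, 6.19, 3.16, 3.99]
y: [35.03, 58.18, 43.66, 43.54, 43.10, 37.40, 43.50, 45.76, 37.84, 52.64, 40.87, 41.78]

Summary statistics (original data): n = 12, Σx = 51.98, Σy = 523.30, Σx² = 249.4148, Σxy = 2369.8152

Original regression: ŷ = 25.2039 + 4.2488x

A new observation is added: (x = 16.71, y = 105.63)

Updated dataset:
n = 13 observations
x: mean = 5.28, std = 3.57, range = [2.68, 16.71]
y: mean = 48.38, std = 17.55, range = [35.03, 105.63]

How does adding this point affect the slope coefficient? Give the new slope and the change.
Adding the point moves β₁ from 4.2488 to 4.8990, i.e. it increases by 0.6502 (+15.3%).

The new point has HIGH LEVERAGE: x = 16.71 is far from the original mean x̄ = 51.98/12 ≈ 4.33 (original range [2.68, 7.86]).

Step 1: Update the sums with the new point (n goes from 12 to 13)
Σx  = 51.98 + 16.71 = 68.69
Σy  = 523.30 + 105.63 = 628.93
Σx² = 249.4148 + 16.71² = 249.4148 + 279.2241 = 528.6389
Σxy = 2369.8152 + 16.71×105.63 = 2369.8152 + 1765.0773 = 4134.8925

Step 2: Recompute the slope with b₁ = (nΣxy − ΣxΣy) / (nΣx² − (Σx)²)
Numerator   = 13×4134.8925 − 68.69×628.93 = 53753.6025 − 43201.2017 = 10552.4008
Denominator = 13×528.6389 − 68.69² = 6872.3057 − 4718.3161 = 2153.9896
b₁(new) = 10552.4008 / 2153.9896 = 4.8990

(Same formula on the original sums: (12×2369.8152 − 51.98×523.30) / (12×249.4148 − 51.98²) = 1236.6484 / 291.0572 = 4.2488, matching the given fit.)

Step 3: Change in slope
Δβ₁ = 4.8990 − 4.2488 = +0.6502
Relative change = +0.6502 / 4.2488 × 100% = +15.3%
→ the slope increases when the point is added.

Because the point sits above the extension of the original line at a high-leverage x, it tilts the fit up.
In practice: refit with and without it and report both if conclusions differ.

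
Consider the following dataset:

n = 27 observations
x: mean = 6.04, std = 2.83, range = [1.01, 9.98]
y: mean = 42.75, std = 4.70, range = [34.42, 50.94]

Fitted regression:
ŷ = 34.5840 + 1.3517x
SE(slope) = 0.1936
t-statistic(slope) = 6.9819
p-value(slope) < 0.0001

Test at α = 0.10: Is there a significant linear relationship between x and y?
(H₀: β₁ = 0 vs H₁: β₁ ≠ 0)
Reject H₀: p-value < 0.0001 < α = 0.10. The linear relationship is significant at the 10% level.

Hypothesis test for the slope coefficient:

H₀: β₁ = 0 (no linear relationship)
H₁: β₁ ≠ 0 (linear relationship exists)

Test statistic: t = β̂₁ / SE(β̂₁) = 1.3517 / 0.1936 = 6.9819

With df = 25, the two-sided p-value for |t| = 6.9819 is <0.0001.

Decision rule: reject H₀ if p-value < α.
p-value < 0.0001 < α = 0.10 → reject H₀.

Conclusion: the linear association between x and y is significant at the 10% level.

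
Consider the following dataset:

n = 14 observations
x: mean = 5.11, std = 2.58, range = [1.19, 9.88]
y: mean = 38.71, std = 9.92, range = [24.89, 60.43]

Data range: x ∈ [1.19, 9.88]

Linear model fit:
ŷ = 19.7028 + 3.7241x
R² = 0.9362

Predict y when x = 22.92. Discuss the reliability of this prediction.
ŷ = 105.0592, but this is extrapolation (above the data range [1.19, 9.88]) and may be unreliable.

Prediction calculation:
ŷ = 19.7028 + 3.7241 × 22.92
ŷ = 105.0592

Reliability:
- Data range: x ∈ [1.19, 9.88]
- Prediction point: x = 22.92 is 13.04 units above the observed range → this is EXTRAPOLATION, not interpolation

Why that matters here:
- The standard error of prediction grows with (x − x̄)², and x = 22.92 is far from x̄ = 5.11
- Real relationships often flatten, saturate, or turn nonlinear at extremes
- R² describes fit only over the sampled x values; it says nothing about behaviour beyond them

Report the number if required, but flag clearly that it is an extrapolation.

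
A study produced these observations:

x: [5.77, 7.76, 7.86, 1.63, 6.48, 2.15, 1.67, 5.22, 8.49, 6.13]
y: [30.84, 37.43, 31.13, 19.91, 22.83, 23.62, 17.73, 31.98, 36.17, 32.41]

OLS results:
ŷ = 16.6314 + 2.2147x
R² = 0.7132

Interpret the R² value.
The model explains 71.32% of the variance in y (R² = 0.7132), leaving 28.68% unexplained; the fit is strong.

R² (coefficient of determination) measures the proportion of variance in y explained by the regression model.

Here R² = 0.7132:
- Explained: 71.32% of the variation in y
- Unexplained (residual): 100% − 71.32% = 28.68%
- Rule of thumb (below 0.3 weak; 0.3 to below 0.7 moderate; 0.7 and above strong) → strong

Note: R² says nothing about causation, and a high R² does not by itself mean the linear form is appropriate — check the residuals.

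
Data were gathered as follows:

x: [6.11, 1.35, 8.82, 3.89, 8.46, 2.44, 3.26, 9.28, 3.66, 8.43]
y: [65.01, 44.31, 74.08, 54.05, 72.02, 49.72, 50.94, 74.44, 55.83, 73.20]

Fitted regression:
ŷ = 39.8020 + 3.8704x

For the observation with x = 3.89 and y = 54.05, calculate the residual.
Residual = -0.8079

The residual is the difference between the actual value and the predicted value:

Residual = y - ŷ

Step 1: Calculate predicted value
ŷ = 39.8020 + 3.8704 × 3.89
ŷ = 54.8579

Step 2: Calculate residual
Residual = 54.05 - 54.8579
Residual = -0.8079

Sign check: y < ŷ, so the point is below the line and the fit overestimates here.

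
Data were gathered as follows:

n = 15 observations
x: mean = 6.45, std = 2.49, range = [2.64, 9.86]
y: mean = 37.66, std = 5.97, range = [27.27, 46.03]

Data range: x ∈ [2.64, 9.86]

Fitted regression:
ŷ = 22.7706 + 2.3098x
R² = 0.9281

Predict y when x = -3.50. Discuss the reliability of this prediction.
ŷ = 14.6863 (extrapolation — x = -3.50 lies outside [2.64, 9.86], so reliability is low).

Prediction calculation:
ŷ = 22.7706 + 2.3098 × (-3.50)
ŷ = 14.6863

Reliability:
- Data range: x ∈ [2.64, 9.86]
- Prediction point: x = -3.50 is 6.14 units below the observed range → this is EXTRAPOLATION, not interpolation

Why that matters here:
- There are no observations near this x to validate the fitted line there
- The standard error of prediction grows with (x − x̄)², and x = -3.50 is far from x̄ = 6.45

A defensible statement: 'if the linear trend continued to x = -3.50, y would be about 14.6863' — the premise is untested.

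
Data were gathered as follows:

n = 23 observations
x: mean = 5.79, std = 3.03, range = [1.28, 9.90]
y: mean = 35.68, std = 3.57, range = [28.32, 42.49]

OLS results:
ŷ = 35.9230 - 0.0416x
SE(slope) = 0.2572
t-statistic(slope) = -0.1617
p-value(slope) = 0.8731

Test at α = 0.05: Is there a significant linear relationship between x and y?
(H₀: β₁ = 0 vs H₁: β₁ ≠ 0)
Fail to reject H₀: p-value = 0.8731 ≥ α = 0.05. The linear relationship is not significant at the 5% level.

Hypothesis test for the slope coefficient:

H₀: β₁ = 0 (no linear relationship)
H₁: β₁ ≠ 0 (linear relationship exists)

Test statistic: t = β̂₁ / SE(β̂₁) = -0.0416 / 0.2572 = -0.1617

With df = 21, the two-sided p-value for |t| = 0.1617 is 0.8731.

Decision rule: reject H₀ if p-value < α.
p-value = 0.8731 ≥ α = 0.05 → fail to reject H₀.

Conclusion: the linear association between x and y is not significant at the 5% level.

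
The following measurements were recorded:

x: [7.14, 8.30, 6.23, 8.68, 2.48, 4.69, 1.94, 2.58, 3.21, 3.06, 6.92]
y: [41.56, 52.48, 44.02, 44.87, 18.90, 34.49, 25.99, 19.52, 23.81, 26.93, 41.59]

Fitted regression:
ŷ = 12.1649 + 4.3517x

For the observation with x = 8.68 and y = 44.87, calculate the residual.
Residual = -5.0677

The residual is the difference between the actual value and the predicted value:

Residual = y - ŷ

Step 1: Calculate predicted value
ŷ = 12.1649 + 4.3517 × 8.68
ŷ = 49.9377

Step 2: Calculate residual
Residual = 44.87 - 49.9377
Residual = -5.0677

Sign check: y < ŷ, so the point is below the line and the fit overestimates here.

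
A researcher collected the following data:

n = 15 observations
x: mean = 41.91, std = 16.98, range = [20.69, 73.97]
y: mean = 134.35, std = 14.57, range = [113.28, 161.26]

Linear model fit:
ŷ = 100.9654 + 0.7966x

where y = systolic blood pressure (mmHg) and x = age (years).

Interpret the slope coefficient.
On average, blood pressure is about 0.7966 mmHg higher for every extra year of age.

The slope coefficient β₁ = 0.7966 represents the marginal effect of age on blood pressure.

Interpretation:
- Age up by 1 year → predicted blood pressure increases by 0.7966 mmHg
- This is a linear approximation: the same per-unit change is assumed across the whole observed x range

The intercept β₀ = 100.9654 is the predicted blood pressure when age = 0; since the smallest observed x is 20.69, this is an extrapolation and mainly anchors the line.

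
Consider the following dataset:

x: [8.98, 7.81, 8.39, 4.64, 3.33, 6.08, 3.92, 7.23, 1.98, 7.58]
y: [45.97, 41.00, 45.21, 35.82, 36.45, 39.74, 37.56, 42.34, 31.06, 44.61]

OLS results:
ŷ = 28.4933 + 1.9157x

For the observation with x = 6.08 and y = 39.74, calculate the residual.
Residual = -0.4008

The residual is the difference between the actual value and the predicted value:

Residual = y - ŷ

Step 1: Calculate predicted value
ŷ = 28.4933 + 1.9157 × 6.08
ŷ = 40.1408

Step 2: Calculate residual
Residual = 39.74 - 40.1408
Residual = -0.4008

The residual is negative, so the observed y = 39.74 sits below the regression line (the line overestimates it by 0.4008).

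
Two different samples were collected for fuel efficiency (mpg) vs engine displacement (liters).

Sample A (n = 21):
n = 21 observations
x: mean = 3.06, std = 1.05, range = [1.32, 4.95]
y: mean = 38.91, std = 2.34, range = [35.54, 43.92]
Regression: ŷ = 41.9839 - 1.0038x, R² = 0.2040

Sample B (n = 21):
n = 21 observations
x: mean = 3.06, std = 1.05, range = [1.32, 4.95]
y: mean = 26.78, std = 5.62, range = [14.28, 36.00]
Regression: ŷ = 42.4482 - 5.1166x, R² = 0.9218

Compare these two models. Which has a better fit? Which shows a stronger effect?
Model B has the better fit (R² = 0.9218 vs 0.2040). Model B shows the stronger effect (|β₁| = 5.1166 vs 1.0038).

Model Comparison:

Which explains more variance? (R²)
- Model A: R² = 0.2040 → 20.40% of variance in fuel efficiency explained
- Model B: R² = 0.9218 → 92.18% of variance in fuel efficiency explained
- 0.9218 > 0.2040 → Model B has the better fit

Effect size (slope magnitude):
- Model A: β₁ = -1.0038 → predicted fuel efficiency falls 1.0038 mpg per additional liter of engine displacement
- Model B: β₁ = -5.1166 → predicted fuel efficiency falls 5.1166 mpg per additional liter of engine displacement
- |-1.0038| < |-5.1166| → Model B shows the stronger marginal effect

Notes:
- The two samples could reflect different populations, time periods, or measurement quality.
- R² measures how tightly points cluster around the line; β₁ measures how steep the line is — they answer different questions.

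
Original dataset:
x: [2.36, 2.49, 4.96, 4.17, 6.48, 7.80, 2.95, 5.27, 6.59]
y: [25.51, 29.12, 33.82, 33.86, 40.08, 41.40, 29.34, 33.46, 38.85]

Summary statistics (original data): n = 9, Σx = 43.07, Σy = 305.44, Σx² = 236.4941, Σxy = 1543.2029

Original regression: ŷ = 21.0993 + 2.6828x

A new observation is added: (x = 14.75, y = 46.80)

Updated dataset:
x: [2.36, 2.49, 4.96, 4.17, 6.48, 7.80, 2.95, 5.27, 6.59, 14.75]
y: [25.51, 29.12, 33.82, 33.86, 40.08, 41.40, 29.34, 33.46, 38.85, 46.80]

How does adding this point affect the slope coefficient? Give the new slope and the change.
Adding the point moves β₁ from 2.6828 to 1.6440, i.e. it decreases by 1.0388 (-38.7%).

The new point has HIGH LEVERAGE: x = 14.75 is far from the original mean x̄ = 43.07/9 ≈ 4.79 (original range [2.36, 7.80]).

Step 1: Update the sums with the new point (n goes from 9 to 10)
Σx  = 43.07 + 14.75 = 57.82
Σy  = 305.44 + 46.80 = 352.24
Σx² = 236.4941 + 14.75² = 236.4941 + 217.5625 = 454.0566
Σxy = 1543.2029 + 14.75×46.80 = 1543.2029 + 690.3000 = 2233.5029

Step 2: Recompute the slope with b₁ = (nΣxy − ΣxΣy) / (nΣx² − (Σx)²)
Numerator   = 10×2233.5029 − 57.82×352.24 = 22335.0290 − 20366.5168 = 1968.5122
Denominator = 10×454.0566 − 57.82² = 4540.5660 − 3343.1524 = 1197.4136
b₁(new) = 1968.5122 / 1197.4136 = 1.6440

(Same formula on the original sums: (9×1543.2029 − 43.07×305.44) / (9×236.4941 − 43.07²) = 733.5253 / 273.4220 = 2.6828, matching the given fit.)

Step 3: Change in slope
Δβ₁ = 1.6440 − 2.6828 = -1.0388
Relative change = -1.0388 / 2.6828 × 100% = -38.7%
→ the slope decreases when the point is added.

A high-leverage point only changes the slope if it is off the original line; here y = 46.80 is below the original trend, so the slope decreases.
In practice: check such a point for data-entry or measurement error.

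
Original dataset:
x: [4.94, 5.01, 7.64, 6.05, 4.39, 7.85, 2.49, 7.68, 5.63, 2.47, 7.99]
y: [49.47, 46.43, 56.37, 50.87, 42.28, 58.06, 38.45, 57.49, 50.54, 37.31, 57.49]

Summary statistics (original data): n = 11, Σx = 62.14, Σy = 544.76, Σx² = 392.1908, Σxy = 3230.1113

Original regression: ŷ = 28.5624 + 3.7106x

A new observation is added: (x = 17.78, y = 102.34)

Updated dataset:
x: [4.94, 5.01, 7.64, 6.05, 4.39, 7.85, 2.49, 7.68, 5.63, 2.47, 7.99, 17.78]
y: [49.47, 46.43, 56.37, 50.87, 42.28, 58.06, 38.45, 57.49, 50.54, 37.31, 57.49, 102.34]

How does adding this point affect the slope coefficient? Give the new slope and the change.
Adding the point moves β₁ from 3.7106 to 4.2035, i.e. it increases by 0.4929 (+13.3%).

x = 17.78 lies well outside the original x-range [2.47, 7.99] (x̄ ≈ 5.65), so this observation has high leverage and can move the slope substantially.

Step 1: Update the sums with the new point (n goes from 11 to 12)
Σx  = 62.14 + 17.78 = 79.92
Σy  = 544.76 + 102.34 = 647.10
Σx² = 392.1908 + 17.78² = 392.1908 + 316.1284 = 708.3192
Σxy = 3230.1113 + 17.78×102.34 = 3230.1113 + 1819.6052 = 5049.7165

Step 2: Recompute the slope with b₁ = (nΣxy − ΣxΣy) / (nΣx² − (Σx)²)
Numerator   = 12×5049.7165 − 79.92×647.10 = 60596.5980 − 51716.2320 = 8880.3660
Denominator = 12×708.3192 − 79.92² = 8499.8304 − 6387.2064 = 2112.6240
b₁(new) = 8880.3660 / 2112.6240 = 4.2035

(Same formula on the original sums: (11×3230.1113 − 62.14×544.76) / (11×392.1908 − 62.14²) = 1679.8379 / 452.7192 = 3.7106, matching the given fit.)

Step 3: Change in slope
Δβ₁ = 4.2035 − 3.7106 = +0.4929
Relative change = +0.4929 / 3.7106 × 100% = +13.3%
→ the slope increases when the point is added.

A high-leverage point only changes the slope if it is off the original line; here y = 102.34 is above the original trend, so the slope increases.
In practice: examine leverage (hᵢ) and Cook's distance rather than deleting it automatically.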